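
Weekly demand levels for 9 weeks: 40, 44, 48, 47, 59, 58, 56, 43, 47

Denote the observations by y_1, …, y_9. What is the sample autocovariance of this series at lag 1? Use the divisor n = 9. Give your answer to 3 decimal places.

Mean ȳ = (40 + 44 + 48 + 47 + 59 + 58 + 56 + 43 + 47)/9 = 49.1111
Σ_{t=1}^{8}(y_t−ȳ)(y_{t+1}−ȳ) = 153.6543
γ_1 = 153.6543 / 9 = 17.073

17.073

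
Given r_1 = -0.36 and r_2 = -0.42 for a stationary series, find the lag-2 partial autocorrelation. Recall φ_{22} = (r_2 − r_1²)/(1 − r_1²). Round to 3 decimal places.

φ_{22} = (r_2 − r_1²) / (1 − r_1²)
r_1² = (-0.36)² = 0.1296
Numerator = -0.42 − 0.1296 = -0.5496; denominator = 1 − 0.1296 = 0.8704
φ_{22} = -0.5496 / 0.8704 = -0.631

-0.631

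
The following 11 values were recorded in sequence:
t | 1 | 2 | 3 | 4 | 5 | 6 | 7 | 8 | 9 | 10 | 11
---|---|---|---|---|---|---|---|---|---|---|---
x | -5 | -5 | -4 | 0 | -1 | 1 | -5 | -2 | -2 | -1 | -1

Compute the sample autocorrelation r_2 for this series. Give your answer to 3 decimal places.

0.024

Mean x̄ = (-5 − 5 − 4 + 0 − 1 + 1 − 5 − 2 − 2 − 1 − 1)/11 = -2.2727
Numerator Σ_{t=1}^{9}(x_t−x̄)(x_{t+2}−x̄) = 1.1240
Denominator Σ(x_t−x̄)² = 46.1818
r_2 = 1.1240 / 46.1818 = 0.024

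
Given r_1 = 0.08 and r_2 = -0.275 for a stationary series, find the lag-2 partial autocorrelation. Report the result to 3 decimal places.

φ_{22} = (r_2 − r_1²) / (1 − r_1²)
r_1² = (0.08)² = 0.0064
Numerator = -0.275 − 0.0064 = -0.2814; denominator = 1 − 0.0064 = 0.9936
φ_{22} = -0.2814 / 0.9936 = -0.283

-0.283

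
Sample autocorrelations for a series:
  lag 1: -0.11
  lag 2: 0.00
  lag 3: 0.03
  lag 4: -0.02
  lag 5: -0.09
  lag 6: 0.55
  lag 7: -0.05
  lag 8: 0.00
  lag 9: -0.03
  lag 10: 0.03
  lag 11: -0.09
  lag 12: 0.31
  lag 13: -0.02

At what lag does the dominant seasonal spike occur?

6

The largest autocorrelation is r_6 = 0.55, with a weaker echo at lag 12 (0.31); the remaining lags stay at or below 0.03.
The dominant spike at lag 6 indicates a seasonal period of 6.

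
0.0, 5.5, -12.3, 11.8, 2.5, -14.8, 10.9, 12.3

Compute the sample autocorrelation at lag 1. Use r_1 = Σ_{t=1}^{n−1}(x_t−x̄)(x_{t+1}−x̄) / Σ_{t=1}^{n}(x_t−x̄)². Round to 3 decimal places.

-0.330

Mean x̄ = (0.0 + 5.5 − 12.3 + 11.8 + 2.5 − 14.8 + 10.9 + 12.3)/8 = 1.9875
Numerator Σ_{t=1}^{7}(x_t−x̄)(x_{t+1}−x̄) = -258.6452
Denominator Σ(x_t−x̄)² = 784.5688
r_1 = -258.6452 / 784.5688 = -0.330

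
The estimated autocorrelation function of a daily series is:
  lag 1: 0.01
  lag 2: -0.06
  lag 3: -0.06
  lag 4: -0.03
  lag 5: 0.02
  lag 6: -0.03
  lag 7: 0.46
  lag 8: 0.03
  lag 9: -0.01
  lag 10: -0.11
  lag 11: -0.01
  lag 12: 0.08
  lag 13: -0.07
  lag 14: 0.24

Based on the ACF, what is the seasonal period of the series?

7

The largest autocorrelation is r_7 = 0.46, with a weaker echo at lag 14 (0.24); the remaining lags stay at or below 0.08.
The dominant spike at lag 7 indicates a seasonal period of 7.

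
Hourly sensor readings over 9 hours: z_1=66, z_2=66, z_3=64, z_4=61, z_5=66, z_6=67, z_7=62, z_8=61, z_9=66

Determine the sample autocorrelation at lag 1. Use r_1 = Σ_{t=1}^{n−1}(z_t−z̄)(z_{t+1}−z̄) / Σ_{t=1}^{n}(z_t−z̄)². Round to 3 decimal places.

-0.039

Mean z̄ = (66 + 66 + 64 + 61 + 66 + 67 + 62 + 61 + 66)/9 = 64.3333
Numerator Σ_{t=1}^{8}(z_t−z̄)(z_{t+1}−z̄) = -1.7778
Denominator Σ(z_t−z̄)² = 46.0000
r_1 = -1.7778 / 46.0000 = -0.039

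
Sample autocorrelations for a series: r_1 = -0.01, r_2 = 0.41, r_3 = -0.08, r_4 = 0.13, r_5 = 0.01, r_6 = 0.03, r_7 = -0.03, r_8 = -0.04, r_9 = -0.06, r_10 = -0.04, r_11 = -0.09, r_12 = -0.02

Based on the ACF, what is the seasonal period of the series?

The largest autocorrelation is r_2 = 0.41; the remaining lags stay at or below 0.13.
The dominant spike at lag 2 indicates a seasonal period of 2.

2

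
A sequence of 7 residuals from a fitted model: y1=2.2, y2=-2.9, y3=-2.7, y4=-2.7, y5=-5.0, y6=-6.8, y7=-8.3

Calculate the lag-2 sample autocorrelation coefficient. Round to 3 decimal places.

Mean ȳ = (2.2 − 2.9 − 2.7 − 2.7 − 5.0 − 6.8 − 8.3)/7 = -3.7429
Deviations from mean: 5.9429, 0.8429, 1.0429, 1.0429, -1.2571, -3.0571, -4.5571
Σ(y_t−ȳ)(y_{t+2}−ȳ) = (6.1976) + (0.8790) + (-1.3110) + (-3.1882) + (5.7290) = 8.3063
Denominator Σ(y_t−ȳ)² = 69.8971
r_2 = 8.3063 / 69.8971 = 0.119

0.119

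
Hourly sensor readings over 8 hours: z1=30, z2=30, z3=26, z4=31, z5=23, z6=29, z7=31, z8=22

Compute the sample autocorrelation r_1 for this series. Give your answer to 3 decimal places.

Mean z̄ = (30 + 30 + 26 + 31 + 23 + 29 + 31 + 22)/8 = 27.7500
Numerator Σ_{t=1}^{7}(z_t−z̄)(z_{t+1}−z̄) = -40.5625
Denominator Σ(z_t−z̄)² = 91.5000
r_1 = -40.5625 / 91.5000 = -0.443

-0.443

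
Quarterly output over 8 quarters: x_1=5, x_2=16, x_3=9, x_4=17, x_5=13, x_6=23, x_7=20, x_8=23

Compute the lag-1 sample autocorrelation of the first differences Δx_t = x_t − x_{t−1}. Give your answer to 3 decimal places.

First differences Δx: 11, -7, 8, -4, 10, -3, 3
Mean of differences = 2.5714
Numerator Σ(Δx_t−Δx̄)(Δx_{t+1}−Δx̄) = -260.8980
Denominator Σ(Δx_t−Δx̄)² = 321.7143
r_1(Δx) = -260.8980 / 321.7143 = -0.811

-0.811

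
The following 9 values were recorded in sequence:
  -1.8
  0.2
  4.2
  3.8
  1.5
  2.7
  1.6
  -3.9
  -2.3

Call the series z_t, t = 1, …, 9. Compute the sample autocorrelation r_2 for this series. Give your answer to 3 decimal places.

Mean z̄ = (-1.8 + 0.2 + 4.2 + 3.8 + 1.5 + 2.7 + 1.6 − 3.9 − 2.3)/9 = 0.6667
Numerator Σ_{t=1}^{7}(z_t−z̄)(z_{t+2}−z̄) = -12.1389
Denominator Σ(z_t−z̄)² = 63.9600
r_2 = -12.1389 / 63.9600 = -0.190

-0.190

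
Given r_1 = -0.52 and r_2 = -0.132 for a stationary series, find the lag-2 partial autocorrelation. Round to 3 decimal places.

φ_{22} = (r_2 − r_1²) / (1 − r_1²)
r_1² = (-0.52)² = 0.2704
Numerator = -0.132 − 0.2704 = -0.4024; denominator = 1 − 0.2704 = 0.7296
φ_{22} = -0.4024 / 0.7296 = -0.552

-0.552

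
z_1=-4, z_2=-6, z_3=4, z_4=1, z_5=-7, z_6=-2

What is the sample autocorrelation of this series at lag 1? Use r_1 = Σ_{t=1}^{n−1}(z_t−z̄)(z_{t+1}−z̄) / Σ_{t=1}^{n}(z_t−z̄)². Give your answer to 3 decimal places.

Mean z̄ = (-4 − 6 + 4 + 1 − 7 − 2)/6 = -2.3333
Deviations from mean: -1.6667, -3.6667, 6.3333, 3.3333, -4.6667, 0.3333
Σ(z_t−z̄)(z_{t+1}−z̄) = (6.1111) + (-23.2222) + (21.1111) + (-15.5556) + (-1.5556) = -13.1111
Denominator Σ(z_t−z̄)² = 89.3333
r_1 = -13.1111 / 89.3333 = -0.147

-0.147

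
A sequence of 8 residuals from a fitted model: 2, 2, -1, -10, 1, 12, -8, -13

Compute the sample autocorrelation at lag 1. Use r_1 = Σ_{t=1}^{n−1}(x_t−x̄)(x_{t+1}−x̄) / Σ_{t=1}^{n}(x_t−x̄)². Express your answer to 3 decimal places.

Mean x̄ = (2 + 2 − 1 − 10 + 1 + 12 − 8 − 13)/8 = -1.8750
Numerator Σ_{t=1}^{7}(x_t−x̄)(x_{t+1}−x̄) = 10.9844
Denominator Σ(x_t−x̄)² = 458.8750
r_1 = 10.9844 / 458.8750 = 0.024

0.024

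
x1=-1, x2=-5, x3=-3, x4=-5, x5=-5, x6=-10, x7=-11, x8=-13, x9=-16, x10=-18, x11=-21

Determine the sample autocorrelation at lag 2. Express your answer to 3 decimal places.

Mean x̄ = (-1 − 5 − 3 − 5 − 5 − 10 − 11 − 13 − 16 − 18 − 21)/11 = -9.8182
Numerator Σ_{t=1}^{9}(x_t−x̄)(x_{t+2}−x̄) = 212.6612
Denominator Σ(x_t−x̄)² = 435.6364
r_2 = 212.6612 / 435.6364 = 0.488

0.488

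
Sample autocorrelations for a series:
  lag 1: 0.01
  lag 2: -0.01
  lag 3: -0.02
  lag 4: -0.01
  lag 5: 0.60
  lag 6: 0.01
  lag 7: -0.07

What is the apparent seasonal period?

The largest autocorrelation is r_5 = 0.60; the remaining lags stay at or below 0.01.
The dominant spike at lag 5 indicates a seasonal period of 5.

5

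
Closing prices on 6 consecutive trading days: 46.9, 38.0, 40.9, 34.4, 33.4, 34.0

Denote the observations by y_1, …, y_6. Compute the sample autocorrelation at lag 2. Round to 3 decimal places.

0.195

Mean ȳ = (46.9 + 38.0 + 40.9 + 34.4 + 33.4 + 34.0)/6 = 37.9333
Numerator Σ_{t=1}^{4}(y_t−ȳ)(y_{t+2}−ȳ) = 26.8144
Denominator Σ(y_t−ȳ)² = 137.7133
r_2 = 26.8144 / 137.7133 = 0.195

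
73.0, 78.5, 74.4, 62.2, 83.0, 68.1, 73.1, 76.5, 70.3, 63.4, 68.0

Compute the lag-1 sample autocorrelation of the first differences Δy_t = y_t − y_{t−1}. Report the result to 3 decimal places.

First differences Δy: 5.5, -4.1, -12.2, 20.8, -14.9, 5.0, 3.4, -6.2, -6.9, 4.6
Mean of differences = -0.5000
Numerator Σ(Δy_t−Δȳ)(Δy_{t+1}−Δȳ) = -611.5500
Denominator Σ(Δy_t−Δȳ)² = 991.8200
r_1(Δy) = -611.5500 / 991.8200 = -0.617

-0.617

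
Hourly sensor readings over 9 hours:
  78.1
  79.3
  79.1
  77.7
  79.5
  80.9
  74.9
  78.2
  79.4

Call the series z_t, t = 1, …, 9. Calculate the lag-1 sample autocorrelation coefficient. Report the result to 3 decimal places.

-0.293

Mean z̄ = (78.1 + 79.3 + 79.1 + 77.7 + 79.5 + 80.9 + 74.9 + 78.2 + 79.4)/9 = 78.5667
Numerator Σ_{t=1}^{8}(z_t−z̄)(z_{t+1}−z̄) = -6.5611
Denominator Σ(z_t−z̄)² = 22.3800
r_1 = -6.5611 / 22.3800 = -0.293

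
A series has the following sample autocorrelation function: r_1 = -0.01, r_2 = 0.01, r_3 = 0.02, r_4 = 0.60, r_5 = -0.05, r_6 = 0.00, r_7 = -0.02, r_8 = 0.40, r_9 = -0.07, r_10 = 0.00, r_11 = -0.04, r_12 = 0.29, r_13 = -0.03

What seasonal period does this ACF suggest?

4

The largest autocorrelation is r_4 = 0.60, with weaker echoes at lags 8 (0.40) and 12 (0.29); the remaining lags stay at or below 0.02.
The dominant spike at lag 4 indicates a seasonal period of 4.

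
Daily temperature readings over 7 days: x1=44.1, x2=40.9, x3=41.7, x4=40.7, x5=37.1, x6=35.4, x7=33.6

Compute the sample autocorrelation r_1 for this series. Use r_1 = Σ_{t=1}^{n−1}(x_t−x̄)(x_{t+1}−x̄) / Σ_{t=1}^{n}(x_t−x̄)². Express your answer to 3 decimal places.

0.496

Mean x̄ = (44.1 + 40.9 + 41.7 + 40.7 + 37.1 + 35.4 + 33.6)/7 = 39.0714
Σ(x_t−x̄)(x_{t+1}−x̄) = (9.1951) + (4.8065) + (4.2808) + (-3.2106) + (7.2380) + (20.0880) = 42.3978
Denominator Σ(x_t−x̄)² = 85.4943
r_1 = 42.3978 / 85.4943 = 0.496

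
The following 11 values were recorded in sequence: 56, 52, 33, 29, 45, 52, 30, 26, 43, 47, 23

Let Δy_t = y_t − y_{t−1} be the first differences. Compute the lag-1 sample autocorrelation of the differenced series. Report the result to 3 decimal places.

First differences Δy: -4, -19, -4, 16, 7, -22, -4, 17, 4, -24
Mean of differences = -3.3000
Numerator Σ(Δy_t−Δȳ)(Δy_{t+1}−Δȳ) = 10.6100
Denominator Σ(Δy_t−Δȳ)² = 1970.1000
r_1(Δy) = 10.6100 / 1970.1000 = 0.005

0.005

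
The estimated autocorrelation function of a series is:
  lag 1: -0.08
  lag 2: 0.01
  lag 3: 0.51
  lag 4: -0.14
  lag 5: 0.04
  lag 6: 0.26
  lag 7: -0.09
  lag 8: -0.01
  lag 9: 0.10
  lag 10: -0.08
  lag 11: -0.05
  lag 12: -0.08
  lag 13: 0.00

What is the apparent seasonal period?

The largest autocorrelation is r_3 = 0.51, with a weaker echo at lag 6 (0.26); the remaining lags stay at or below 0.10.
The dominant spike at lag 3 indicates a seasonal period of 3.

3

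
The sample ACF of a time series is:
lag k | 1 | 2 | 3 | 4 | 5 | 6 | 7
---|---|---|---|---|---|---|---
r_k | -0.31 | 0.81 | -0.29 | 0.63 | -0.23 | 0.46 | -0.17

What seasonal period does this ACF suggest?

The largest autocorrelation is r_2 = 0.81, with weaker echoes at lags 4 (0.63) and 6 (0.46); the remaining lags stay at or below -0.17.
The dominant spike at lag 2 indicates a seasonal period of 2.

2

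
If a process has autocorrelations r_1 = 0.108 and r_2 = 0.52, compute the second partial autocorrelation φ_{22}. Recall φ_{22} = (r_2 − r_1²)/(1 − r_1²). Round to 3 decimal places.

φ_{22} = (r_2 − r_1²) / (1 − r_1²)
r_1² = (0.108)² = 0.011664
Numerator = 0.52 − 0.0117 = 0.5083; denominator = 1 − 0.0117 = 0.9883
φ_{22} = 0.5083 / 0.9883 = 0.514

0.514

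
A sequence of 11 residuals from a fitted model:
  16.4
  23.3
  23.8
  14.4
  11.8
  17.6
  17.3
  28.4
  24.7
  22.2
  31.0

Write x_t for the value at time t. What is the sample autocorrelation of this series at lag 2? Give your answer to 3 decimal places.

0.027

Mean x̄ = (16.4 + 23.3 + 23.8 + 14.4 + 11.8 + 17.6 + 17.3 + 28.4 + 24.7 + 22.2 + 31.0)/11 = 20.9909
Numerator Σ_{t=1}^{9}(x_t−x̄)(x_{t+2}−x̄) = 9.6080
Denominator Σ(x_t−x̄)² = 357.6291
r_2 = 9.6080 / 357.6291 = 0.027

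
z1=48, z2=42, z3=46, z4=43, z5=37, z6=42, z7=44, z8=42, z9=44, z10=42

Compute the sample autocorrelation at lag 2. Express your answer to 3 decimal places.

-0.079

Mean z̄ = (48 + 42 + 46 + 43 + 37 + 42 + 44 + 42 + 44 + 42)/10 = 43.0000
Numerator Σ_{t=1}^{8}(z_t−z̄)(z_{t+2}−z̄) = -6.0000
Denominator Σ(z_t−z̄)² = 76.0000
r_2 = -6.0000 / 76.0000 = -0.079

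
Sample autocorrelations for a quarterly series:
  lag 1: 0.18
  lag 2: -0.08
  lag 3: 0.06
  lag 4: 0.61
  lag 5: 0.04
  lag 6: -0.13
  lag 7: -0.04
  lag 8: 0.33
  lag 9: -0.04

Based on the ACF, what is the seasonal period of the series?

4

The largest autocorrelation is r_4 = 0.61, with a weaker echo at lag 8 (0.33); the remaining lags stay at or below 0.18.
The dominant spike at lag 4 indicates a seasonal period of 4.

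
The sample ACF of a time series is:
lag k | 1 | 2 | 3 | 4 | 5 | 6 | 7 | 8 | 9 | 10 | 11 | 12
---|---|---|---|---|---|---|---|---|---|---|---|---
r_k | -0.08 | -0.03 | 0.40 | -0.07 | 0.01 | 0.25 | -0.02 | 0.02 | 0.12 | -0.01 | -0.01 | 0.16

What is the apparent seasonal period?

The largest autocorrelation is r_3 = 0.40, with weaker echoes at lags 6 (0.25) and 12 (0.16); the remaining lags stay at or below 0.12.
The dominant spike at lag 3 indicates a seasonal period of 3.

3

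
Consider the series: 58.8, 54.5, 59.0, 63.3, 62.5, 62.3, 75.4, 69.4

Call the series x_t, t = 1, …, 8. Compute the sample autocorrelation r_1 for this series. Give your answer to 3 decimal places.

Mean x̄ = (58.8 + 54.5 + 59.0 + 63.3 + 62.5 + 62.3 + 75.4 + 69.4)/8 = 63.1500
Deviations from mean: -4.3500, -8.6500, -4.1500, 0.1500, -0.6500, -0.8500, 12.2500, 6.2500
Σ(x_t−x̄)(x_{t+1}−x̄) = (37.6275) + (35.8975) + (-0.6225) + (-0.0975) + (0.5525) + (-10.4125) + (76.5625) = 139.5075
Denominator Σ(x_t−x̄)² = 301.2600
r_1 = 139.5075 / 301.2600 = 0.463

0.463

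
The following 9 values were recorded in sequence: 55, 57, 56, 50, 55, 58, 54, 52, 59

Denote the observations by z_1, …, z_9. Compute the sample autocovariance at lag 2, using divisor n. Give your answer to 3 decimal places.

Mean z̄ = (55 + 57 + 56 + 50 + 55 + 58 + 54 + 52 + 59)/9 = 55.1111
Σ_{t=1}^{7}(z_t−z̄)(z_{t+2}−z̄) = -37.8025
γ_2 = -37.8025 / 9 = -4.200

-4.200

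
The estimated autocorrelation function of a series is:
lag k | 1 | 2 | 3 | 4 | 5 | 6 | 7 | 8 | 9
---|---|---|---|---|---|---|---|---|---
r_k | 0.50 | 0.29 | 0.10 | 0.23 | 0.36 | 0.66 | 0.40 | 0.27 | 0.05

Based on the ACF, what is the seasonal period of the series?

The largest autocorrelation is r_6 = 0.66; the remaining lags stay at or below 0.50. The elevated value at lag 1 (0.50), dropping to 0.29 at lag 2, reflects decaying short-term dependence rather than seasonality.
The dominant spike at lag 6 indicates a seasonal period of 6.

6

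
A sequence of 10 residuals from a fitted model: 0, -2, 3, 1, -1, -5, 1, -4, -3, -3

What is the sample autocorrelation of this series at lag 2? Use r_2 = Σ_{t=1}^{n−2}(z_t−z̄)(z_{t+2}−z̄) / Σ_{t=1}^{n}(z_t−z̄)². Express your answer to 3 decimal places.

Mean z̄ = (0 − 2 + 3 + 1 − 1 − 5 + 1 − 4 − 3 − 3)/10 = -1.3000
Numerator Σ_{t=1}^{8}(z_t−z̄)(z_{t+2}−z̄) = 8.1200
Denominator Σ(z_t−z̄)² = 58.1000
r_2 = 8.1200 / 58.1000 = 0.140

0.140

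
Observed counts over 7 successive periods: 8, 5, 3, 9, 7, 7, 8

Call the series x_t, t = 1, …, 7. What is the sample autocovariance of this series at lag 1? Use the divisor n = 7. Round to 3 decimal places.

Mean x̄ = (8 + 5 + 3 + 9 + 7 + 7 + 8)/7 = 6.7143
Σ_{t=1}^{6}(x_t−x̄)(x_{t+1}−x̄) = -3.2245
γ_1 = -3.2245 / 7 = -0.461

-0.461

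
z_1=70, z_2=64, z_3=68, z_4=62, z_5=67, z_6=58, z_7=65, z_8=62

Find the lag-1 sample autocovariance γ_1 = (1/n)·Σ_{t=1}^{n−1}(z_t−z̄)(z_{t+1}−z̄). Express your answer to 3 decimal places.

Mean z̄ = (70 + 64 + 68 + 62 + 67 + 58 + 65 + 62)/8 = 64.5000
Deviations: 5.5000, -0.5000, 3.5000, -2.5000, 2.5000, -6.5000, 0.5000, -2.5000
Σ_{t=1}^{7}(z_t−z̄)(z_{t+1}−z̄) = -40.2500
γ_1 = -40.2500 / 8 = -5.031

-5.031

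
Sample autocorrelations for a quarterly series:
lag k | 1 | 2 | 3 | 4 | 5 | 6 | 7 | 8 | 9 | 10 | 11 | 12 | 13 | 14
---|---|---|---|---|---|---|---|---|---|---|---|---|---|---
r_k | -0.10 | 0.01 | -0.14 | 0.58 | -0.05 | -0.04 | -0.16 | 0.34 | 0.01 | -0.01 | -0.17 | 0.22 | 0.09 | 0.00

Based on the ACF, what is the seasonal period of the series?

The largest autocorrelation is r_4 = 0.58, with weaker echoes at lags 8 (0.34) and 12 (0.22); the remaining lags stay at or below 0.09.
The dominant spike at lag 4 indicates a seasonal period of 4.

4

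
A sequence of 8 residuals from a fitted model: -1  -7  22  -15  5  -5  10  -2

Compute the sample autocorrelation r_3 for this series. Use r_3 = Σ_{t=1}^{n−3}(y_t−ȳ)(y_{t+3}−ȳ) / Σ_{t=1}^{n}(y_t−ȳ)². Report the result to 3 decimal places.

-0.313

Mean ȳ = (-1 − 7 + 22 − 15 + 5 − 5 + 10 − 2)/8 = 0.8750
Deviations from mean: -1.8750, -7.8750, 21.1250, -15.8750, 4.1250, -5.8750, 9.1250, -2.8750
Σ(y_t−ȳ)(y_{t+3}−ȳ) = (29.7656) + (-32.4844) + (-124.1094) + (-144.8594) + (-11.8594) = -283.5469
Denominator Σ(y_t−ȳ)² = 906.8750
r_3 = -283.5469 / 906.8750 = -0.313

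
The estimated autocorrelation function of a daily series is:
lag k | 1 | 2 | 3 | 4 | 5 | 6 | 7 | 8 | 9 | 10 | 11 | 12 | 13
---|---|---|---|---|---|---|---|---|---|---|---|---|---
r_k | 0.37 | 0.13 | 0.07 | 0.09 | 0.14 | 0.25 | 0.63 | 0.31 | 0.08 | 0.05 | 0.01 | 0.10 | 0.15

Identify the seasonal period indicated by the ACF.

The largest autocorrelation is r_7 = 0.63; the remaining lags stay at or below 0.37. The elevated value at lag 1 (0.37), dropping to 0.13 at lag 2, reflects decaying short-term dependence rather than seasonality.
The dominant spike at lag 7 indicates a seasonal period of 7.

7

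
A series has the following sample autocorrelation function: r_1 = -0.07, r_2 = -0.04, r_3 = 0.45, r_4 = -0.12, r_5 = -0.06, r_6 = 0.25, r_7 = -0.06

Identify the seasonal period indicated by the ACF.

3

The largest autocorrelation is r_3 = 0.45, with a weaker echo at lag 6 (0.25); the remaining lags stay at or below -0.04.
The dominant spike at lag 3 indicates a seasonal period of 3.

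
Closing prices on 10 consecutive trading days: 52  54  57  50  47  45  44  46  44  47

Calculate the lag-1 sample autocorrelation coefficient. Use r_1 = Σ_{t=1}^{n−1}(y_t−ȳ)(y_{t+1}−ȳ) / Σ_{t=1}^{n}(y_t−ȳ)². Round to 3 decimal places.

Mean ȳ = (52 + 54 + 57 + 50 + 47 + 45 + 44 + 46 + 44 + 47)/10 = 48.6000
Numerator Σ_{t=1}^{9}(y_t−ȳ)(y_{t+1}−ȳ) = 126.8400
Denominator Σ(y_t−ȳ)² = 180.4000
r_1 = 126.8400 / 180.4000 = 0.703

0.703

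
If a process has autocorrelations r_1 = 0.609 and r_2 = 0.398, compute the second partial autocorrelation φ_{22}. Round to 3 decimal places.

φ_{22} = (r_2 − r_1²) / (1 − r_1²)
r_1² = (0.609)² = 0.370881
Numerator = 0.398 − 0.3709 = 0.0271; denominator = 1 − 0.3709 = 0.6291
φ_{22} = 0.0271 / 0.6291 = 0.043

0.043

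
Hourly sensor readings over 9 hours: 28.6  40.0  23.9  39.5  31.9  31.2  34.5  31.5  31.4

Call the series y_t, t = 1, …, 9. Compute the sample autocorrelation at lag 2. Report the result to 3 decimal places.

Mean ȳ = (28.6 + 40.0 + 23.9 + 39.5 + 31.9 + 31.2 + 34.5 + 31.5 + 31.4)/9 = 32.5000
Σ(y_t−ȳ)(y_{t+2}−ȳ) = (33.5400) + (52.5000) + (5.1600) + (-9.1000) + (-1.2000) + (1.3000) + (-2.2000) = 80.0000
Denominator Σ(y_t−ȳ)² = 202.6800
r_2 = 80.0000 / 202.6800 = 0.395

0.395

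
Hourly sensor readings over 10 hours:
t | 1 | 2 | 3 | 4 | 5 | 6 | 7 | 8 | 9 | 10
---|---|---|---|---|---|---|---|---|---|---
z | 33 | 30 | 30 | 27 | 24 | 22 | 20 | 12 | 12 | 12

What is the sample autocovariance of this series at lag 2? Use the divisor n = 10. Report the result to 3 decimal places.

Mean z̄ = (33 + 30 + 30 + 27 + 24 + 22 + 20 + 12 + 12 + 12)/10 = 22.2000
Σ_{t=1}^{8}(z_t−z̄)(z_{t+2}−z̄) = 259.3200
γ_2 = 259.3200 / 10 = 25.932

25.932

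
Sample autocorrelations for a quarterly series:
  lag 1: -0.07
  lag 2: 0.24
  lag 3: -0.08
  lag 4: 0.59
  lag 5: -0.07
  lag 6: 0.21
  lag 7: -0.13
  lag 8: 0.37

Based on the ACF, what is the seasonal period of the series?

The largest autocorrelation is r_4 = 0.59, with a weaker echo at lag 8 (0.37); the remaining lags stay at or below 0.24.
The dominant spike at lag 4 indicates a seasonal period of 4.

4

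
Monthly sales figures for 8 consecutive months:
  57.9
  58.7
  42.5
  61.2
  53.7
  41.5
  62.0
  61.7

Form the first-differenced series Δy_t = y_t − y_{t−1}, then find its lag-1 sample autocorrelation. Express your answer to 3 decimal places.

First differences Δy: 0.8, -16.2, 18.7, -7.5, -12.2, 20.5, -0.3
Mean of differences = 0.5429
Numerator Σ(Δy_t−Δȳ)(Δy_{t+1}−Δȳ) = -622.9861
Denominator Σ(Δy_t−Δȳ)² = 1236.1371
r_1(Δy) = -622.9861 / 1236.1371 = -0.504

-0.504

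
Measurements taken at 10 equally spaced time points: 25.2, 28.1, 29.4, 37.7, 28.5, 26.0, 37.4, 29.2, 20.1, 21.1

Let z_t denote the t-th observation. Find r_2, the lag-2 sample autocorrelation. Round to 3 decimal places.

Mean z̄ = (25.2 + 28.1 + 29.4 + 37.7 + 28.5 + 26.0 + 37.4 + 29.2 + 20.1 + 21.1)/10 = 28.2700
Numerator Σ_{t=1}^{8}(z_t−z̄)(z_{t+2}−z̄) = -107.4898
Denominator Σ(z_t−z̄)² = 307.2410
r_2 = -107.4898 / 307.2410 = -0.350

-0.350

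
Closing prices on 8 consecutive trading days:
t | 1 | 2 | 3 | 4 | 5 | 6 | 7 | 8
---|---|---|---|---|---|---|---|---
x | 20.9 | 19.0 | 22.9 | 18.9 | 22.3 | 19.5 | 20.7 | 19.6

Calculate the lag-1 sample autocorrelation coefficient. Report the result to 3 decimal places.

Mean x̄ = (20.9 + 19.0 + 22.9 + 18.9 + 22.3 + 19.5 + 20.7 + 19.6)/8 = 20.4750
Σ(x_t−x̄)(x_{t+1}−x̄) = (-0.6269) + (-3.5769) + (-3.8194) + (-2.8744) + (-1.7794) + (-0.2194) + (-0.1969) = -13.0931
Denominator Σ(x_t−x̄)² = 15.8150
r_1 = -13.0931 / 15.8150 = -0.828

-0.828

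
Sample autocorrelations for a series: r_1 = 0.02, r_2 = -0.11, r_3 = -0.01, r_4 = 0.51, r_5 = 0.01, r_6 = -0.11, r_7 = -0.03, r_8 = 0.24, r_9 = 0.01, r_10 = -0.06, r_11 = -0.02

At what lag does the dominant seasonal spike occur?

4

The largest autocorrelation is r_4 = 0.51, with a weaker echo at lag 8 (0.24); the remaining lags stay at or below 0.02.
The dominant spike at lag 4 indicates a seasonal period of 4.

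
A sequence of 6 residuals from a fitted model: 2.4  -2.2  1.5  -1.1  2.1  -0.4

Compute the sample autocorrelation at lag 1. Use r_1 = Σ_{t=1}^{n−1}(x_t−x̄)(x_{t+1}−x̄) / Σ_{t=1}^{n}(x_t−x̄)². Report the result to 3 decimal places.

Mean x̄ = (2.4 − 2.2 + 1.5 − 1.1 + 2.1 − 0.4)/6 = 0.3833
Deviations from mean: 2.0167, -2.5833, 1.1167, -1.4833, 1.7167, -0.7833
Numerator Σ_{t=1}^{5}(x_t−x̄)(x_{t+1}−x̄) = -13.6419
Denominator Σ(x_t−x̄)² = 17.7483
r_1 = -13.6419 / 17.7483 = -0.769

-0.769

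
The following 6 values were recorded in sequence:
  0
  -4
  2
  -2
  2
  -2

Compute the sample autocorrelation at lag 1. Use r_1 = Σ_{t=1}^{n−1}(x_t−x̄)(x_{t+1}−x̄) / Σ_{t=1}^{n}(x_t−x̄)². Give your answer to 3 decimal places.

-0.742

Mean x̄ = (0 − 4 + 2 − 2 + 2 − 2)/6 = -0.6667
Deviations from mean: 0.6667, -3.3333, 2.6667, -1.3333, 2.6667, -1.3333
Numerator Σ_{t=1}^{5}(x_t−x̄)(x_{t+1}−x̄) = -21.7778
Denominator Σ(x_t−x̄)² = 29.3333
r_1 = -21.7778 / 29.3333 = -0.742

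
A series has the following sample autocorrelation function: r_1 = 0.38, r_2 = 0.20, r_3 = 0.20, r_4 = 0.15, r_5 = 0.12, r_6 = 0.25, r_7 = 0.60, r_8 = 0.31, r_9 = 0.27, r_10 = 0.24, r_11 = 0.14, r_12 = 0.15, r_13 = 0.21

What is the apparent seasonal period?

The largest autocorrelation is r_7 = 0.60; the remaining lags stay at or below 0.38. The elevated value at lag 1 (0.38), dropping to 0.20 at lag 2, reflects decaying short-term dependence rather than seasonality.
The dominant spike at lag 7 indicates a seasonal period of 7.

7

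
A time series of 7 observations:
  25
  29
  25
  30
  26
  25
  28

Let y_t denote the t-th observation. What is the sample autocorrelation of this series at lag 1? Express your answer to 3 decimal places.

-0.634

Mean ȳ = (25 + 29 + 25 + 30 + 26 + 25 + 28)/7 = 26.8571
Deviations from mean: -1.8571, 2.1429, -1.8571, 3.1429, -0.8571, -1.8571, 1.1429
Σ(y_t−ȳ)(y_{t+1}−ȳ) = (-3.9796) + (-3.9796) + (-5.8367) + (-2.6939) + (1.5918) + (-2.1224) = -17.0204
Denominator Σ(y_t−ȳ)² = 26.8571
r_1 = -17.0204 / 26.8571 = -0.634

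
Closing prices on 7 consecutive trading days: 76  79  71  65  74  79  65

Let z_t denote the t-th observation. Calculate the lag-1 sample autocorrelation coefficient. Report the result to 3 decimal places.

-0.128

Mean z̄ = (76 + 79 + 71 + 65 + 74 + 79 + 65)/7 = 72.7143
Deviations from mean: 3.2857, 6.2857, -1.7143, -7.7143, 1.2857, 6.2857, -7.7143
Σ(z_t−z̄)(z_{t+1}−z̄) = (20.6531) + (-10.7755) + (13.2245) + (-9.9184) + (8.0816) + (-48.4898) = -27.2245
Denominator Σ(z_t−z̄)² = 213.4286
r_1 = -27.2245 / 213.4286 = -0.128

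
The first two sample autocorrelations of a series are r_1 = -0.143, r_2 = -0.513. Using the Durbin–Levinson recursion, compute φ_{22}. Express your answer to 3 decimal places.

-0.545

φ_{22} = (r_2 − r_1²) / (1 − r_1²)
r_1² = (-0.143)² = 0.020449
Numerator = -0.513 − 0.0204 = -0.5334; denominator = 1 − 0.0204 = 0.9796
φ_{22} = -0.5334 / 0.9796 = -0.545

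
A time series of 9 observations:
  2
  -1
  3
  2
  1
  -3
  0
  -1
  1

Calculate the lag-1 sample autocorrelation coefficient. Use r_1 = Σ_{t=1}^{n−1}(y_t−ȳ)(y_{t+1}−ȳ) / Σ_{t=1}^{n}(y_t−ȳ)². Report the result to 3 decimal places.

Mean ȳ = (2 − 1 + 3 + 2 + 1 − 3 + 0 − 1 + 1)/9 = 0.4444
Numerator Σ_{t=1}^{8}(y_t−ȳ)(y_{t+1}−ȳ) = -1.6420
Denominator Σ(y_t−ȳ)² = 28.2222
r_1 = -1.6420 / 28.2222 = -0.058

-0.058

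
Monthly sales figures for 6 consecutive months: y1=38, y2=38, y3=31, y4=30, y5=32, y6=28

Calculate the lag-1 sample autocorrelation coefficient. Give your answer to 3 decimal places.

Mean ȳ = (38 + 38 + 31 + 30 + 32 + 28)/6 = 32.8333
Deviations from mean: 5.1667, 5.1667, -1.8333, -2.8333, -0.8333, -4.8333
Σ(y_t−ȳ)(y_{t+1}−ȳ) = (26.6944) + (-9.4722) + (5.1944) + (2.3611) + (4.0278) = 28.8056
Denominator Σ(y_t−ȳ)² = 88.8333
r_1 = 28.8056 / 88.8333 = 0.324

0.324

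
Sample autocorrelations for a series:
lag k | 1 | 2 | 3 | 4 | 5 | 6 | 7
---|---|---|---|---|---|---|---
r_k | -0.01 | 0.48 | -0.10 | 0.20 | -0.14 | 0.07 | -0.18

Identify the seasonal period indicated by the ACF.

The largest autocorrelation is r_2 = 0.48, with a weaker echo at lag 4 (0.20); the remaining lags stay at or below 0.07.
The dominant spike at lag 2 indicates a seasonal period of 2.

2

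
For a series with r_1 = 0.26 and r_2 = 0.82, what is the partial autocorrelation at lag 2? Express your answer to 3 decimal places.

φ_{22} = (r_2 − r_1²) / (1 − r_1²)
r_1² = (0.26)² = 0.0676
Numerator = 0.82 − 0.0676 = 0.7524; denominator = 1 − 0.0676 = 0.9324
φ_{22} = 0.7524 / 0.9324 = 0.807

0.807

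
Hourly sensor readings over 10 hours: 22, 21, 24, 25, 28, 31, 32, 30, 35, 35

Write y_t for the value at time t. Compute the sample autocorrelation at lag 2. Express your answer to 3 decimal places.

Mean ȳ = (22 + 21 + 24 + 25 + 28 + 31 + 32 + 30 + 35 + 35)/10 = 28.3000
Numerator Σ_{t=1}^{8}(y_t−ȳ)(y_{t+2}−ȳ) = 83.2200
Denominator Σ(y_t−ȳ)² = 236.1000
r_2 = 83.2200 / 236.1000 = 0.352

0.352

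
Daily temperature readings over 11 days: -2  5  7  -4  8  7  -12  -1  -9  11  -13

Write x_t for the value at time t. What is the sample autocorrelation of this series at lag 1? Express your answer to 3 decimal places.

Mean x̄ = (-2 + 5 + 7 − 4 + 8 + 7 − 12 − 1 − 9 + 11 − 13)/11 = -0.2727
Numerator Σ_{t=1}^{10}(x_t−x̄)(x_{t+1}−x̄) = -280.8017
Denominator Σ(x_t−x̄)² = 722.1818
r_1 = -280.8017 / 722.1818 = -0.389

-0.389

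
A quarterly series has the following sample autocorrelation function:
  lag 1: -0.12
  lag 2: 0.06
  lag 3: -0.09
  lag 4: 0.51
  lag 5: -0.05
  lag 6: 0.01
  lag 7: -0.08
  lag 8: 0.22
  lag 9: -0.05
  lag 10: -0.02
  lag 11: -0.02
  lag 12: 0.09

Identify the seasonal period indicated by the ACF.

4

The largest autocorrelation is r_4 = 0.51, with a weaker echo at lag 8 (0.22); the remaining lags stay at or below 0.09.
The dominant spike at lag 4 indicates a seasonal period of 4.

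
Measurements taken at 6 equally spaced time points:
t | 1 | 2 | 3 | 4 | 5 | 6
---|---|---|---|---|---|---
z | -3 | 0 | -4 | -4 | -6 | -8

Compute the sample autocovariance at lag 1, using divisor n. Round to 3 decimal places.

2.051

Mean z̄ = (-3 + 0 − 4 − 4 − 6 − 8)/6 = -4.1667
Deviations: 1.1667, 4.1667, 0.1667, 0.1667, -1.8333, -3.8333
Σ_{t=1}^{5}(z_t−z̄)(z_{t+1}−z̄) = 12.3056
γ_1 = 12.3056 / 6 = 2.051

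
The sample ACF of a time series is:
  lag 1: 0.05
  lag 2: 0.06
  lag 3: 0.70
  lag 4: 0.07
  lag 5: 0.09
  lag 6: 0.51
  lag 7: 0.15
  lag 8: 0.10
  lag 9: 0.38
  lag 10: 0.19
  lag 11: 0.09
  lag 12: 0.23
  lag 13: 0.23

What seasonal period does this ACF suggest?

The largest autocorrelation is r_3 = 0.70, with weaker echoes at lags 6 (0.51) and 9 (0.38); the remaining lags stay at or below 0.23.
The dominant spike at lag 3 indicates a seasonal period of 3.

3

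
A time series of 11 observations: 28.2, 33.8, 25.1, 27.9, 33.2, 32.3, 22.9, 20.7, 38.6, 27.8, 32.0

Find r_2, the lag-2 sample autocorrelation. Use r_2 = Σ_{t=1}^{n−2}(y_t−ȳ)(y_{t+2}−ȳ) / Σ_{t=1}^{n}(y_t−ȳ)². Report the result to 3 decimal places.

Mean ȳ = (28.2 + 33.8 + 25.1 + 27.9 + 33.2 + 32.3 + 22.9 + 20.7 + 38.6 + 27.8 + 32.0)/11 = 29.3182
Numerator Σ_{t=1}^{9}(y_t−ȳ)(y_{t+2}−ȳ) = -94.4507
Denominator Σ(y_t−ȳ)² = 276.2164
r_2 = -94.4507 / 276.2164 = -0.342

-0.342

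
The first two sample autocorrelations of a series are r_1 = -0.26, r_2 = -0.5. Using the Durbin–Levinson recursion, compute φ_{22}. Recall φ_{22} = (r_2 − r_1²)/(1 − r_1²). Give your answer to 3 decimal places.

-0.609

φ_{22} = (r_2 − r_1²) / (1 − r_1²)
r_1² = (-0.26)² = 0.0676
Numerator = -0.5 − 0.0676 = -0.5676; denominator = 1 − 0.0676 = 0.9324
φ_{22} = -0.5676 / 0.9324 = -0.609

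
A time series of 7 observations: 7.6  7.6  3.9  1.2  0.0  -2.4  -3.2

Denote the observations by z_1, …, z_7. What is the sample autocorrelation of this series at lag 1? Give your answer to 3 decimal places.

Mean z̄ = (7.6 + 7.6 + 3.9 + 1.2 + 0.0 − 2.4 − 3.2)/7 = 2.1000
Deviations from mean: 5.5000, 5.5000, 1.8000, -0.9000, -2.1000, -4.5000, -5.3000
Numerator Σ_{t=1}^{6}(z_t−z̄)(z_{t+1}−z̄) = 73.7200
Denominator Σ(z_t−z̄)² = 117.3000
r_1 = 73.7200 / 117.3000 = 0.628

0.628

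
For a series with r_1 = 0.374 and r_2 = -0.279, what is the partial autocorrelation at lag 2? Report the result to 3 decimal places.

φ_{22} = (r_2 − r_1²) / (1 − r_1²)
r_1² = (0.374)² = 0.139876
Numerator = -0.279 − 0.1399 = -0.4189; denominator = 1 − 0.1399 = 0.8601
φ_{22} = -0.4189 / 0.8601 = -0.487

-0.487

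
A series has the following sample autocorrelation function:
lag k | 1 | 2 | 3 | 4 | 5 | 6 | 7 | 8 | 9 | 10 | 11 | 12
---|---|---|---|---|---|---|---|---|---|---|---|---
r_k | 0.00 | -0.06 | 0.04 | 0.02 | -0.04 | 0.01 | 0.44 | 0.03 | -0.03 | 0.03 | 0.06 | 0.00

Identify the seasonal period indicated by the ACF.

7

The largest autocorrelation is r_7 = 0.44; the remaining lags stay at or below 0.06.
The dominant spike at lag 7 indicates a seasonal period of 7.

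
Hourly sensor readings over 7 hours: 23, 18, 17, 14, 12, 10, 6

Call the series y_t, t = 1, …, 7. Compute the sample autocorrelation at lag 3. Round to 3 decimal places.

-0.107

Mean ȳ = (23 + 18 + 17 + 14 + 12 + 10 + 6)/7 = 14.2857
Σ(y_t−ȳ)(y_{t+3}−ȳ) = (-2.4898) + (-8.4898) + (-11.6327) + (2.3673) = -20.2449
Denominator Σ(y_t−ȳ)² = 189.4286
r_3 = -20.2449 / 189.4286 = -0.107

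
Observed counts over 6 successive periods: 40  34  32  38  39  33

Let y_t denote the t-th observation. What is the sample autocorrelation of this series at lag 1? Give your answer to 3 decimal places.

Mean ȳ = (40 + 34 + 32 + 38 + 39 + 33)/6 = 36.0000
Deviations from mean: 4.0000, -2.0000, -4.0000, 2.0000, 3.0000, -3.0000
Σ(y_t−ȳ)(y_{t+1}−ȳ) = (-8.0000) + (8.0000) + (-8.0000) + (6.0000) + (-9.0000) = -11.0000
Denominator Σ(y_t−ȳ)² = 58.0000
r_1 = -11.0000 / 58.0000 = -0.190

-0.190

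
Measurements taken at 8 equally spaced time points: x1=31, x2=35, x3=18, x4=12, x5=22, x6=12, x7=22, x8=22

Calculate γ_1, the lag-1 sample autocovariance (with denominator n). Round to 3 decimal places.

Mean x̄ = (31 + 35 + 18 + 12 + 22 + 12 + 22 + 22)/8 = 21.7500
Deviations: 9.2500, 13.2500, -3.7500, -9.7500, 0.2500, -9.7500, 0.2500, 0.2500
Σ_{t=1}^{7}(x_t−x̄)(x_{t+1}−x̄) = 102.1875
γ_1 = 102.1875 / 8 = 12.773

12.773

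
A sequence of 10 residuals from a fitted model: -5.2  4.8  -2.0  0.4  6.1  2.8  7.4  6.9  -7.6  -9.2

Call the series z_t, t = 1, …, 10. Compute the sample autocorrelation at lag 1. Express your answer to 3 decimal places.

Mean z̄ = (-5.2 + 4.8 − 2.0 + 0.4 + 6.1 + 2.8 + 7.4 + 6.9 − 7.6 − 9.2)/10 = 0.4400
Numerator Σ_{t=1}^{9}(z_t−z̄)(z_{t+1}−z̄) = 64.9544
Denominator Σ(z_t−z̄)² = 342.1240
r_1 = 64.9544 / 342.1240 = 0.190

0.190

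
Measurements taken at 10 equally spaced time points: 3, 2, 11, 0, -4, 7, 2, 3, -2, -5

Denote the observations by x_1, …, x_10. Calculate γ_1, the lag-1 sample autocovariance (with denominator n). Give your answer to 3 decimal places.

-1.119

Mean x̄ = (3 + 2 + 11 + 0 − 4 + 7 + 2 + 3 − 2 − 5)/10 = 1.7000
Σ_{t=1}^{9}(x_t−x̄)(x_{t+1}−x̄) = -11.1900
γ_1 = -11.1900 / 10 = -1.119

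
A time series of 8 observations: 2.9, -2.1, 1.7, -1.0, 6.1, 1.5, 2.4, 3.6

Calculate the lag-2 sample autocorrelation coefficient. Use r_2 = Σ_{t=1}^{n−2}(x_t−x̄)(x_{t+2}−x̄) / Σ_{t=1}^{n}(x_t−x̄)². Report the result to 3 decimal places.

0.283

Mean x̄ = (2.9 − 2.1 + 1.7 − 1.0 + 6.1 + 1.5 + 2.4 + 3.6)/8 = 1.8875
Σ(x_t−x̄)(x_{t+2}−x̄) = (-0.1898) + (11.5139) + (-0.7898) + (1.1189) + (2.1589) + (-0.6636) = 13.1484
Denominator Σ(x_t−x̄)² = 46.3888
r_2 = 13.1484 / 46.3888 = 0.283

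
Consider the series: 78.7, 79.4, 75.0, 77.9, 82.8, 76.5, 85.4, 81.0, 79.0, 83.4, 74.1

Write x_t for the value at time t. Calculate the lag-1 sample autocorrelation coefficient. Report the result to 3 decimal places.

-0.316

Mean x̄ = (78.7 + 79.4 + 75.0 + 77.9 + 82.8 + 76.5 + 85.4 + 81.0 + 79.0 + 83.4 + 74.1)/11 = 79.3818
Numerator Σ_{t=1}^{10}(x_t−x̄)(x_{t+1}−x̄) = -39.4949
Denominator Σ(x_t−x̄)² = 124.8764
r_1 = -39.4949 / 124.8764 = -0.316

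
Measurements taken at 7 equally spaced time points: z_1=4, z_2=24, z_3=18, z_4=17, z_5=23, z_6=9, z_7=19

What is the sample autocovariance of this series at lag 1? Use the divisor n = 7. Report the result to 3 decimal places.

-20.603

Mean z̄ = (4 + 24 + 18 + 17 + 23 + 9 + 19)/7 = 16.2857
Deviations: -12.2857, 7.7143, 1.7143, 0.7143, 6.7143, -7.2857, 2.7143
Σ_{t=1}^{6}(z_t−z̄)(z_{t+1}−z̄) = -144.2245
γ_1 = -144.2245 / 7 = -20.603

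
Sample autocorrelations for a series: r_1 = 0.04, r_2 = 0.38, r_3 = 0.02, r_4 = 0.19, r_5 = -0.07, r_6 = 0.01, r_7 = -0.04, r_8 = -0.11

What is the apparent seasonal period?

The largest autocorrelation is r_2 = 0.38, with a weaker echo at lag 4 (0.19); the remaining lags stay at or below 0.04.
The dominant spike at lag 2 indicates a seasonal period of 2.

2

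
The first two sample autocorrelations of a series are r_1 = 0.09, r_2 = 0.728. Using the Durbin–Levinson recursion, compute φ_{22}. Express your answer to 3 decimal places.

φ_{22} = (r_2 − r_1²) / (1 − r_1²)
r_1² = (0.09)² = 0.0081
Numerator = 0.728 − 0.0081 = 0.7199; denominator = 1 − 0.0081 = 0.9919
φ_{22} = 0.7199 / 0.9919 = 0.726

0.726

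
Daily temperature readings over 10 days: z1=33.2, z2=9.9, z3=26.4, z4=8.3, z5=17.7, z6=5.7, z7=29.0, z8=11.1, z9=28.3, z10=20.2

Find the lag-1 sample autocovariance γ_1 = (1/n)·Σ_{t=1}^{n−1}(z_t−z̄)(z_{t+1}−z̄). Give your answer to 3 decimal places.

Mean z̄ = (33.2 + 9.9 + 26.4 + 8.3 + 17.7 + 5.7 + 29.0 + 11.1 + 28.3 + 20.2)/10 = 18.9800
Σ_{t=1}^{9}(z_t−z̄)(z_{t+1}−z̄) = -519.1624
γ_1 = -519.1624 / 10 = -51.916

-51.916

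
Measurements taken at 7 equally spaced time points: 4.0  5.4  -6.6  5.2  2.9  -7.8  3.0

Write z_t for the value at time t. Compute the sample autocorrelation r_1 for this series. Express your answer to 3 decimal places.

Mean z̄ = (4.0 + 5.4 − 6.6 + 5.2 + 2.9 − 7.8 + 3.0)/7 = 0.8714
Deviations from mean: 3.1286, 4.5286, -7.4714, 4.3286, 2.0286, -8.6714, 2.1286
Numerator Σ_{t=1}^{6}(z_t−z̄)(z_{t+1}−z̄) = -79.2751
Denominator Σ(z_t−z̄)² = 188.6943
r_1 = -79.2751 / 188.6943 = -0.420

-0.420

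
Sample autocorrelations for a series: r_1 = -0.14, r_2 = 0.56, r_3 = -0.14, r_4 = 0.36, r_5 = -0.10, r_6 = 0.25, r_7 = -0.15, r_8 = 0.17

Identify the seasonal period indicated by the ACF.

2

The largest autocorrelation is r_2 = 0.56, with weaker echoes at lags 4 (0.36), 6 (0.25) and 8 (0.17); the remaining lags stay at or below -0.10.
The dominant spike at lag 2 indicates a seasonal period of 2.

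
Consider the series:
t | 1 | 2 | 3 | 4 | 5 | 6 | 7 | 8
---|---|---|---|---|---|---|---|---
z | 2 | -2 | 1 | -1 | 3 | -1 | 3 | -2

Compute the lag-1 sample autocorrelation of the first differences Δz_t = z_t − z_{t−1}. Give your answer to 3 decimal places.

First differences Δz: -4, 3, -2, 4, -4, 4, -5
Mean of differences = -0.5714
Numerator Σ(Δz_t−Δz̄)(Δz_{t+1}−Δz̄) = -75.4694
Denominator Σ(Δz_t−Δz̄)² = 99.7143
r_1(Δz) = -75.4694 / 99.7143 = -0.757

-0.757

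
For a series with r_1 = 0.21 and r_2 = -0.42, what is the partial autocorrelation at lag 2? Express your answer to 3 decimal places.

φ_{22} = (r_2 − r_1²) / (1 − r_1²)
r_1² = (0.21)² = 0.0441
Numerator = -0.42 − 0.0441 = -0.4641; denominator = 1 − 0.0441 = 0.9559
φ_{22} = -0.4641 / 0.9559 = -0.486

-0.486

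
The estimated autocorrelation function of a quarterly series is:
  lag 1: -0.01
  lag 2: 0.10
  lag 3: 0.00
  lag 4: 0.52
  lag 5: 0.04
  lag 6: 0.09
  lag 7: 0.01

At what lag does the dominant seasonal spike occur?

4

The largest autocorrelation is r_4 = 0.52; the remaining lags stay at or below 0.10.
The dominant spike at lag 4 indicates a seasonal period of 4.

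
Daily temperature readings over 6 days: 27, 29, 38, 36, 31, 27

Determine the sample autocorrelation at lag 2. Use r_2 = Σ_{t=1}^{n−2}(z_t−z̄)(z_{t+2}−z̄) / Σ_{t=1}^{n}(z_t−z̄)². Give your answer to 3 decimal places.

Mean z̄ = (27 + 29 + 38 + 36 + 31 + 27)/6 = 31.3333
Deviations from mean: -4.3333, -2.3333, 6.6667, 4.6667, -0.3333, -4.3333
Σ(z_t−z̄)(z_{t+2}−z̄) = (-28.8889) + (-10.8889) + (-2.2222) + (-20.2222) = -62.2222
Denominator Σ(z_t−z̄)² = 109.3333
r_2 = -62.2222 / 109.3333 = -0.569

-0.569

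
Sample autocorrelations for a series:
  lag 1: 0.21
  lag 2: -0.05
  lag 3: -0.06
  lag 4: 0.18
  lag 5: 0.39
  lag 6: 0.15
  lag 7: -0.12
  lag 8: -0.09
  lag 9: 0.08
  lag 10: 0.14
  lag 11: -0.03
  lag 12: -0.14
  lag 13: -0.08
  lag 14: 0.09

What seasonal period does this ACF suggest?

The largest autocorrelation is r_5 = 0.39; the remaining lags stay at or below 0.21.
The dominant spike at lag 5 indicates a seasonal period of 5.

5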